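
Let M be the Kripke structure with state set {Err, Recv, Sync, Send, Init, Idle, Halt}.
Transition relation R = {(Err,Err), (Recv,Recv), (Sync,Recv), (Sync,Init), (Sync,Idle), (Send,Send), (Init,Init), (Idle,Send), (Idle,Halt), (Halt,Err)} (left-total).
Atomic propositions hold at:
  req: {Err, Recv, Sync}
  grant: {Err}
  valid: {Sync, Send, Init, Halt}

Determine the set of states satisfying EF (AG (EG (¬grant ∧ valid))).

{Sync, Send, Init, Idle}

Sat(¬grant) = {Recv, Sync, Send, Init, Idle, Halt}
Sat(¬grant ∧ valid) = {Sync, Send, Init, Halt}
EG (¬grant ∧ valid): greatest fixpoint, start Z0 = {Sync, Send, Init, Halt}, keep only states in Sat with some successor in Z. Z1 = {Sync, Send, Init}; fixed.
Sat(EG (¬grant ∧ valid)) = {Sync, Send, Init}
AG (EG (¬grant ∧ valid)): greatest fixpoint, start Z0 = {Sync, Send, Init}, keep only states in Sat with every successor in Z. Z1 = {Send, Init}; fixed.
Sat(AG (EG (¬grant ∧ valid))) = {Send, Init}
EF (AG (EG (¬grant ∧ valid))): least fixpoint, start Z0 = {Send, Init}, add states with some successor in Z. Z1 = {Sync, Send, Init, Idle}; fixed.
Sat(EF (AG (EG (¬grant ∧ valid)))) = {Sync, Send, Init, Idle}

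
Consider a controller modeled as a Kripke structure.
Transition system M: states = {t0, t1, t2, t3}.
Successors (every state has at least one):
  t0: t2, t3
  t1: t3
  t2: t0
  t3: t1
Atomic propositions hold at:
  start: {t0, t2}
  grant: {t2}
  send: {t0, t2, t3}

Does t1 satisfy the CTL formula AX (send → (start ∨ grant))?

Sat(start ∨ grant) = {t0, t2}
Sat(send → (start ∨ grant)) = {t0, t1, t2}
Sat(AX (send → (start ∨ grant))) = {s : every successor in {t0, t1, t2}} = {t2, t3}
t1 ∉ Sat(AX (send → (start ∨ grant))) = {t2, t3}, so the formula does not hold at t1.

No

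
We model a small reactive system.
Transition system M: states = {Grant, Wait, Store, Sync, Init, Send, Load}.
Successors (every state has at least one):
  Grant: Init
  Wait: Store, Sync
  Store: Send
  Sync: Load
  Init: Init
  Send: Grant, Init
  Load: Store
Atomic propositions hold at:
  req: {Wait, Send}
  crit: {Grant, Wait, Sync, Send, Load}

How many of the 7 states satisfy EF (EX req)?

Sat(EX req) = {s : some successor in {Wait, Send}} = {Store}
EF (EX req): least fixpoint, start Z0 = {Store}, add states with some successor in Z. Z1 = {Wait, Store, Load}; Z2 = {Wait, Store, Sync, Load}; fixed.
Sat(EF (EX req)) = {Wait, Store, Sync, Load}
|Sat(EF (EX req))| = |{Wait, Store, Sync, Load}| = 4.

4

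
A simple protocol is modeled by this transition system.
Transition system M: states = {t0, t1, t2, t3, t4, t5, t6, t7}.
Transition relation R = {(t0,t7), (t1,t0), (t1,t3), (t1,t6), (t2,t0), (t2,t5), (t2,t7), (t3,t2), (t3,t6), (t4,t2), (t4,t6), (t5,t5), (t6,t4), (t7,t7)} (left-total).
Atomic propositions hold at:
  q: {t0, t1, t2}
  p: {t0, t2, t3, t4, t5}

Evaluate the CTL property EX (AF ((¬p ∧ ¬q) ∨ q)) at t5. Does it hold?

Sat(¬p) = {t1, t6, t7}
Sat(¬q) = {t3, t4, t5, t6, t7}
Sat(¬p ∧ ¬q) = {t6, t7}
Sat((¬p ∧ ¬q) ∨ q) = {t0, t1, t2, t6, t7}
AF ((¬p ∧ ¬q) ∨ q): least fixpoint, start Z0 = {t0, t1, t2, t6, t7}, add states with every successor in Z. Z1 = {t0, t1, t2, t3, t4, t6, t7}; fixed.
Sat(AF ((¬p ∧ ¬q) ∨ q)) = {t0, t1, t2, t3, t4, t6, t7}
Sat(EX (AF ((¬p ∧ ¬q) ∨ q))) = {s : some successor in {t0, t1, t2, t3, t4, t6, t7}} = {t0, t1, t2, t3, t4, t6, t7}
t5 ∉ Sat(EX (AF ((¬p ∧ ¬q) ∨ q))) = {t0, t1, t2, t3, t4, t6, t7}, so the formula does not hold at t5.

No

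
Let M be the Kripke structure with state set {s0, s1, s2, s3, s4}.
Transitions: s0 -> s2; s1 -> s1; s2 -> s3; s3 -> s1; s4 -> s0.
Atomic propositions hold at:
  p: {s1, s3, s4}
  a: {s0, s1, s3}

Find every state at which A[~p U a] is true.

Sat(~p) = {s0, s2}
A[~p U a]: least fixpoint, start Z0 = Sat(a) = {s0, s1, s3}, add states in Sat(~p) with every successor in Z. Z1 = {s0, s1, s2, s3}; fixed.
Sat(A[~p U a]) = {s0, s1, s2, s3}

{s0, s1, s2, s3}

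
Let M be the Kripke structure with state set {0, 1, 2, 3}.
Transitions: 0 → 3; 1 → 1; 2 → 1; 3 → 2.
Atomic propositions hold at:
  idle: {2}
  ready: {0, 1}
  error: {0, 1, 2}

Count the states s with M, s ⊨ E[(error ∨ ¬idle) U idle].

3

Sat(¬idle) = {0, 1, 3}
Sat(error ∨ ¬idle) = {0, 1, 2, 3}
E[(error ∨ ¬idle) U idle]: least fixpoint, start Z0 = Sat(idle) = {2}, add states in Sat(error ∨ ¬idle) with some successor in Z. Z1 = {2, 3}; Z2 = {0, 2, 3}; fixed.
Sat(E[(error ∨ ¬idle) U idle]) = {0, 2, 3}
|Sat(E[(error ∨ ¬idle) U idle])| = |{0, 2, 3}| = 3.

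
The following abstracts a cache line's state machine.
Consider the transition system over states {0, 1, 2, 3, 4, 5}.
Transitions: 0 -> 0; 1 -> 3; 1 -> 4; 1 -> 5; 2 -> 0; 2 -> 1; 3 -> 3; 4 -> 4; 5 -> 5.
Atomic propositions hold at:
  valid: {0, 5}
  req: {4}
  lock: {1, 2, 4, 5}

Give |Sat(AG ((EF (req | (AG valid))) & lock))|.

2

AG valid: greatest fixpoint, start Z0 = {0, 5}, keep only states in Sat with every successor in Z. Already a fixed point.
Sat(AG valid) = {0, 5}
Sat(req | (AG valid)) = {0, 4, 5}
EF (req | (AG valid)): least fixpoint, start Z0 = {0, 4, 5}, add states with some successor in Z. Z1 = {0, 1, 2, 4, 5}; fixed.
Sat(EF (req | (AG valid))) = {0, 1, 2, 4, 5}
Sat((EF (req | (AG valid))) & lock) = {1, 2, 4, 5}
AG ((EF (req | (AG valid))) & lock): greatest fixpoint, start Z0 = {1, 2, 4, 5}, keep only states in Sat with every successor in Z. Z1 = {4, 5}; fixed.
Sat(AG ((EF (req | (AG valid))) & lock)) = {4, 5}
|Sat(AG ((EF (req | (AG valid))) & lock))| = |{4, 5}| = 2.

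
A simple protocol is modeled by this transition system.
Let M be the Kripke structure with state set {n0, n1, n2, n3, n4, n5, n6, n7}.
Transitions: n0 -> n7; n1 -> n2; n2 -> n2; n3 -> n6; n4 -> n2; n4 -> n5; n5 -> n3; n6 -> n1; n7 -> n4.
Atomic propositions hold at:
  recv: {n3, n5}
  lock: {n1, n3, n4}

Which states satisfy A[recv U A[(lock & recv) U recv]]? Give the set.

Sat(lock & recv) = {n3}
A[(lock & recv) U recv]: least fixpoint, start Z0 = Sat(recv) = {n3, n5}, add states in Sat(lock & recv) with every successor in Z. Already a fixed point.
Sat(A[(lock & recv) U recv]) = {n3, n5}
A[recv U A[(lock & recv) U recv]]: least fixpoint, start Z0 = Sat(A[(lock & recv) U recv]) = {n3, n5}, add states in Sat(recv) with every successor in Z. Already a fixed point.
Sat(A[recv U A[(lock & recv) U recv]]) = {n3, n5}

{n3, n5}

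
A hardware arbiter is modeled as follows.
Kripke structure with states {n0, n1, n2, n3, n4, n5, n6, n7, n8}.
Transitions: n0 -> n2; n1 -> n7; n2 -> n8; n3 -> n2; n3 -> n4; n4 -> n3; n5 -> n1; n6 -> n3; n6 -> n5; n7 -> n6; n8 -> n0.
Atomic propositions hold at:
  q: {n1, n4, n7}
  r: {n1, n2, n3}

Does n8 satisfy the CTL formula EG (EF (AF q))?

AF q: least fixpoint, start Z0 = {n1, n4, n7}, add states with every successor in Z. Z1 = {n1, n4, n5, n7}; fixed.
Sat(AF q) = {n1, n4, n5, n7}
EF (AF q): least fixpoint, start Z0 = {n1, n4, n5, n7}, add states with some successor in Z. Z1 = {n1, n3, n4, n5, n6, n7}; fixed.
Sat(EF (AF q)) = {n1, n3, n4, n5, n6, n7}
EG (EF (AF q)): greatest fixpoint, start Z0 = {n1, n3, n4, n5, n6, n7}, keep only states in Sat with some successor in Z. Already a fixed point.
Sat(EG (EF (AF q))) = {n1, n3, n4, n5, n6, n7}
n8 ∉ Sat(EG (EF (AF q))) = {n1, n3, n4, n5, n6, n7}, so the formula does not hold at n8.

No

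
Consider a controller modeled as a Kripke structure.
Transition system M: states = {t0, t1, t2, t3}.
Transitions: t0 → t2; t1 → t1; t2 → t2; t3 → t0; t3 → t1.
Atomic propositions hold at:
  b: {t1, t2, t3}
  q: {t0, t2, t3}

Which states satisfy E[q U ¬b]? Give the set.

Sat(¬b) = {t0}
E[q U ¬b]: least fixpoint, start Z0 = Sat(¬b) = {t0}, add states in Sat(q) with some successor in Z. Z1 = {t0, t3}; fixed.
Sat(E[q U ¬b]) = {t0, t3}

{t0, t3}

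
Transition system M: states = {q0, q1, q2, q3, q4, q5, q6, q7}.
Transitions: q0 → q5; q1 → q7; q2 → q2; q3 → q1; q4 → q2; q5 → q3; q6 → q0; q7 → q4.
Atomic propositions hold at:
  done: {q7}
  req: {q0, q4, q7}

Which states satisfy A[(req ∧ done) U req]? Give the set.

Sat(req ∧ done) = {q7}
A[(req ∧ done) U req]: least fixpoint, start Z0 = Sat(req) = {q0, q4, q7}, add states in Sat(req ∧ done) with every successor in Z. Already a fixed point.
Sat(A[(req ∧ done) U req]) = {q0, q4, q7}

{q0, q4, q7}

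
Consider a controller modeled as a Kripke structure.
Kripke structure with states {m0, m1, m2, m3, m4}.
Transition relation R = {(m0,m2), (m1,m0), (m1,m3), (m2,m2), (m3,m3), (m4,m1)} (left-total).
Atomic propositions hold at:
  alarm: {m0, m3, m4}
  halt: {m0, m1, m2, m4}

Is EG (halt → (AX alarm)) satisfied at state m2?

No

Sat(AX alarm) = {s : every successor in {m0, m3, m4}} = {m1, m3}
Sat(halt → (AX alarm)) = {m1, m3}
EG (halt → (AX alarm)): greatest fixpoint, start Z0 = {m1, m3}, keep only states in Sat with some successor in Z. Already a fixed point.
Sat(EG (halt → (AX alarm))) = {m1, m3}
m2 ∉ Sat(EG (halt → (AX alarm))) = {m1, m3}, so the formula does not hold at m2.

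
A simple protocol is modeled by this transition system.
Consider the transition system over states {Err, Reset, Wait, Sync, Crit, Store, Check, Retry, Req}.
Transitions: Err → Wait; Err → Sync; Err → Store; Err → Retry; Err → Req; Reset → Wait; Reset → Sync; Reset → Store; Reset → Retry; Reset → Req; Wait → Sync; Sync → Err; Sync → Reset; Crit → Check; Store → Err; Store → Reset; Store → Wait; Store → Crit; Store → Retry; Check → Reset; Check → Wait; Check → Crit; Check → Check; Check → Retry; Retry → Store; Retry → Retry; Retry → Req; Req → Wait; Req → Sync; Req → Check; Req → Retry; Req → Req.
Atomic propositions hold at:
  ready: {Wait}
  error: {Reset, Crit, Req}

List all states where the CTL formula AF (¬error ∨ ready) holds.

Sat(¬error) = {Err, Wait, Sync, Store, Check, Retry}
Sat(¬error ∨ ready) = {Err, Wait, Sync, Store, Check, Retry}
AF (¬error ∨ ready): least fixpoint, start Z0 = {Err, Wait, Sync, Store, Check, Retry}, add states with every successor in Z. Z1 = {Err, Wait, Sync, Crit, Store, Check, Retry}; fixed.
Sat(AF (¬error ∨ ready)) = {Err, Wait, Sync, Crit, Store, Check, Retry}

{Err, Wait, Sync, Crit, Store, Check, Retry}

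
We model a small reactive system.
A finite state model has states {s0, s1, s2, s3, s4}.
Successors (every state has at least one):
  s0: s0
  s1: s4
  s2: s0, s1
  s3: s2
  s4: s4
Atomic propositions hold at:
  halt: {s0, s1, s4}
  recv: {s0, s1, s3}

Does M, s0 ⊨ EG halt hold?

EG halt: greatest fixpoint, start Z0 = {s0, s1, s4}, keep only states in Sat with some successor in Z. Already a fixed point.
Sat(EG halt) = {s0, s1, s4}
s0 ∈ Sat(EG halt) = {s0, s1, s4}, so the formula holds at s0.

Yes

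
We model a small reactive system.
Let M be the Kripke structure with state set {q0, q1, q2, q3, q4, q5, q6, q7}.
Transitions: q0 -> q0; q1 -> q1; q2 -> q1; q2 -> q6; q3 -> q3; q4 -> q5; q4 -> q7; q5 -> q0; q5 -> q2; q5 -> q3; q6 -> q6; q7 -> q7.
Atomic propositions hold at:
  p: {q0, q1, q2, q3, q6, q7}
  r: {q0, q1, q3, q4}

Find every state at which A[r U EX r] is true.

Sat(EX r) = {s : some successor in {q0, q1, q3, q4}} = {q0, q1, q2, q3, q5}
A[r U EX r]: least fixpoint, start Z0 = Sat(EX r) = {q0, q1, q2, q3, q5}, add states in Sat(r) with every successor in Z. Already a fixed point.
Sat(A[r U EX r]) = {q0, q1, q2, q3, q5}

{q0, q1, q2, q3, q5}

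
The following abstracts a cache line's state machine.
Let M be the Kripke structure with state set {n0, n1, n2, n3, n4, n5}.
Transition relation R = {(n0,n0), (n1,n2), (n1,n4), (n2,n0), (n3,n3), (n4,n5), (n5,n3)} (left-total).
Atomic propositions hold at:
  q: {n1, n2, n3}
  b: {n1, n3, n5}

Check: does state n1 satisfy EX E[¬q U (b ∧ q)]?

Sat(¬q) = {n0, n4, n5}
Sat(b ∧ q) = {n1, n3}
E[¬q U (b ∧ q)]: least fixpoint, start Z0 = Sat((b ∧ q)) = {n1, n3}, add states in Sat(¬q) with some successor in Z. Z1 = {n1, n3, n5}; Z2 = {n1, n3, n4, n5}; fixed.
Sat(E[¬q U (b ∧ q)]) = {n1, n3, n4, n5}
Sat(EX E[¬q U (b ∧ q)]) = {s : some successor in {n1, n3, n4, n5}} = {n1, n3, n4, n5}
n1 ∈ Sat(EX E[¬q U (b ∧ q)]) = {n1, n3, n4, n5}, so the formula holds at n1.

Yes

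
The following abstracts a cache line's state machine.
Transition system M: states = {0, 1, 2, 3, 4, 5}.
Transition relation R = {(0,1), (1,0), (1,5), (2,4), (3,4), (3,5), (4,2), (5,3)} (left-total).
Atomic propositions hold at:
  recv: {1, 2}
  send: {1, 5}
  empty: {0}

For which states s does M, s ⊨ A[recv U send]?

{1, 5}

A[recv U send]: least fixpoint, start Z0 = Sat(send) = {1, 5}, add states in Sat(recv) with every successor in Z. Already a fixed point.
Sat(A[recv U send]) = {1, 5}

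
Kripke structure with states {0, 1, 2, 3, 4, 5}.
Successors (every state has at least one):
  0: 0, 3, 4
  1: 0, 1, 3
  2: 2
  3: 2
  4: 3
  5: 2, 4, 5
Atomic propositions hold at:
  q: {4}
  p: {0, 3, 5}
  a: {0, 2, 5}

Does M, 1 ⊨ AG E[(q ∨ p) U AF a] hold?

Sat(q ∨ p) = {0, 3, 4, 5}
AF a: least fixpoint, start Z0 = {0, 2, 5}, add states with every successor in Z. Z1 = {0, 2, 3, 5}; Z2 = {0, 2, 3, 4, 5}; fixed.
Sat(AF a) = {0, 2, 3, 4, 5}
E[(q ∨ p) U AF a]: least fixpoint, start Z0 = Sat(AF a) = {0, 2, 3, 4, 5}, add states in Sat(q ∨ p) with some successor in Z. Already a fixed point.
Sat(E[(q ∨ p) U AF a]) = {0, 2, 3, 4, 5}
AG E[(q ∨ p) U AF a]: greatest fixpoint, start Z0 = {0, 2, 3, 4, 5}, keep only states in Sat with every successor in Z. Already a fixed point.
Sat(AG E[(q ∨ p) U AF a]) = {0, 2, 3, 4, 5}
1 ∉ Sat(AG E[(q ∨ p) U AF a]) = {0, 2, 3, 4, 5}, so the formula does not hold at 1.

No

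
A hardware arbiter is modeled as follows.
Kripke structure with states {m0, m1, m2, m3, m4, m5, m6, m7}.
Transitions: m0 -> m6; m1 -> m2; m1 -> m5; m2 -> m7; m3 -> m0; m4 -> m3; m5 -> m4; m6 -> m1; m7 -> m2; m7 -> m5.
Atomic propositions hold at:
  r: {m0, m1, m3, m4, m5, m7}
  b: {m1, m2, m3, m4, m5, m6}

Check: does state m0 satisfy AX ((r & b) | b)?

Sat(r & b) = {m1, m3, m4, m5}
Sat((r & b) | b) = {m1, m2, m3, m4, m5, m6}
Sat(AX ((r & b) | b)) = {s : every successor in {m1, m2, m3, m4, m5, m6}} = {m0, m1, m4, m5, m6, m7}
m0 ∈ Sat(AX ((r & b) | b)) = {m0, m1, m4, m5, m6, m7}, so the formula holds at m0.

Yes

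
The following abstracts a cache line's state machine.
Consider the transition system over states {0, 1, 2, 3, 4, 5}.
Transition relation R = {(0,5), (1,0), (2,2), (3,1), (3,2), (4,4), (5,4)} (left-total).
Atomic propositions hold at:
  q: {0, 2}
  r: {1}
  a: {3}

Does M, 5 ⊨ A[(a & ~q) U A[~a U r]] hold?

Sat(~q) = {1, 3, 4, 5}
Sat(a & ~q) = {3}
Sat(~a) = {0, 1, 2, 4, 5}
A[~a U r]: least fixpoint, start Z0 = Sat(r) = {1}, add states in Sat(~a) with every successor in Z. Already a fixed point.
Sat(A[~a U r]) = {1}
A[(a & ~q) U A[~a U r]]: least fixpoint, start Z0 = Sat(A[~a U r]) = {1}, add states in Sat(a & ~q) with every successor in Z. Already a fixed point.
Sat(A[(a & ~q) U A[~a U r]]) = {1}
5 ∉ Sat(A[(a & ~q) U A[~a U r]]) = {1}, so the formula does not hold at 5.

No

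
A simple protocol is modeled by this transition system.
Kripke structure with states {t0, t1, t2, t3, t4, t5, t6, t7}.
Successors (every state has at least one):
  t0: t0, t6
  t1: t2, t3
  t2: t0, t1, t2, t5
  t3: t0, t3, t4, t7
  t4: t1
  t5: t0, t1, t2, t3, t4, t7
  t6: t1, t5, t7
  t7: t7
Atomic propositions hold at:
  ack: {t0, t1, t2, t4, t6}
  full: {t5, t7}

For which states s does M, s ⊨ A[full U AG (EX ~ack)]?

Sat(~ack) = {t3, t5, t7}
Sat(EX ~ack) = {s : some successor in {t3, t5, t7}} = {t1, t2, t3, t5, t6, t7}
AG (EX ~ack): greatest fixpoint, start Z0 = {t1, t2, t3, t5, t6, t7}, keep only states in Sat with every successor in Z. Z1 = {t1, t6, t7}; Z2 = {t7}; fixed.
Sat(AG (EX ~ack)) = {t7}
A[full U AG (EX ~ack)]: least fixpoint, start Z0 = Sat(AG (EX ~ack)) = {t7}, add states in Sat(full) with every successor in Z. Already a fixed point.
Sat(A[full U AG (EX ~ack)]) = {t7}

{t7}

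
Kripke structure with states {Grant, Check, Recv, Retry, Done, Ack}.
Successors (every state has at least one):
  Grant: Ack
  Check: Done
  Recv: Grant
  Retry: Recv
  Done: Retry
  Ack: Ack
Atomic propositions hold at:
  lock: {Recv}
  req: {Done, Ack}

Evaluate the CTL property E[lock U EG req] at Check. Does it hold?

EG req: greatest fixpoint, start Z0 = {Done, Ack}, keep only states in Sat with some successor in Z. Z1 = {Ack}; fixed.
Sat(EG req) = {Ack}
E[lock U EG req]: least fixpoint, start Z0 = Sat(EG req) = {Ack}, add states in Sat(lock) with some successor in Z. Already a fixed point.
Sat(E[lock U EG req]) = {Ack}
Check ∉ Sat(E[lock U EG req]) = {Ack}, so the formula does not hold at Check.

No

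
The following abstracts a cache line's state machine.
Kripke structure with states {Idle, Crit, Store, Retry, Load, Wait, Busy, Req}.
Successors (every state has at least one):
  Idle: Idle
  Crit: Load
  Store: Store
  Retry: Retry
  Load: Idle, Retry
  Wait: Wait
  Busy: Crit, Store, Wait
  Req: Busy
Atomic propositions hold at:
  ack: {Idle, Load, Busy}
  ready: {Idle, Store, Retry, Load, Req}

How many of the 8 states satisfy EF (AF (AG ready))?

7

AG ready: greatest fixpoint, start Z0 = {Idle, Store, Retry, Load, Req}, keep only states in Sat with every successor in Z. Z1 = {Idle, Store, Retry, Load}; fixed.
Sat(AG ready) = {Idle, Store, Retry, Load}
AF (AG ready): least fixpoint, start Z0 = {Idle, Store, Retry, Load}, add states with every successor in Z. Z1 = {Idle, Crit, Store, Retry, Load}; fixed.
Sat(AF (AG ready)) = {Idle, Crit, Store, Retry, Load}
EF (AF (AG ready)): least fixpoint, start Z0 = {Idle, Crit, Store, Retry, Load}, add states with some successor in Z. Z1 = {Idle, Crit, Store, Retry, Load, Busy}; Z2 = {Idle, Crit, Store, Retry, Load, Busy, Req}; fixed.
Sat(EF (AF (AG ready))) = {Idle, Crit, Store, Retry, Load, Busy, Req}
|Sat(EF (AF (AG ready)))| = |{Idle, Crit, Store, Retry, Load, Busy, Req}| = 7.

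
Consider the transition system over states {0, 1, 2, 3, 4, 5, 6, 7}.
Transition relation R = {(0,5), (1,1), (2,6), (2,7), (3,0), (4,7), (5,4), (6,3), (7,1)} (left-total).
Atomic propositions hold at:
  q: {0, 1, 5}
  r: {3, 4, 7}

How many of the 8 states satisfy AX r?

Sat(AX r) = {s : every successor in {3, 4, 7}} = {4, 5, 6}
|Sat(AX r)| = |{4, 5, 6}| = 3.

3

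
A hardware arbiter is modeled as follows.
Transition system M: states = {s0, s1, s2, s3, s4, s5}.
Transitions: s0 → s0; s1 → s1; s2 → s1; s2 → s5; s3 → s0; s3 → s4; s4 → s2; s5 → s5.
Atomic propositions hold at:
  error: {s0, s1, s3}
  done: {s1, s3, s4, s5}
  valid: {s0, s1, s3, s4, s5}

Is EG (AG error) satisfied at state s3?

No

AG error: greatest fixpoint, start Z0 = {s0, s1, s3}, keep only states in Sat with every successor in Z. Z1 = {s0, s1}; fixed.
Sat(AG error) = {s0, s1}
EG (AG error): greatest fixpoint, start Z0 = {s0, s1}, keep only states in Sat with some successor in Z. Already a fixed point.
Sat(EG (AG error)) = {s0, s1}
s3 ∉ Sat(EG (AG error)) = {s0, s1}, so the formula does not hold at s3.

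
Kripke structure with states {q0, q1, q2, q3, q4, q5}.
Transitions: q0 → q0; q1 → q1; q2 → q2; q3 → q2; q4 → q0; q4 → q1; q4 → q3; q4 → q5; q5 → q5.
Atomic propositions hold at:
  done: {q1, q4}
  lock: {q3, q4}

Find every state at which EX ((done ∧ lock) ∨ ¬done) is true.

{q0, q2, q3, q4, q5}

Sat(done ∧ lock) = {q4}
Sat(¬done) = {q0, q2, q3, q5}
Sat((done ∧ lock) ∨ ¬done) = {q0, q2, q3, q4, q5}
Sat(EX ((done ∧ lock) ∨ ¬done)) = {s : some successor in {q0, q2, q3, q4, q5}} = {q0, q2, q3, q4, q5}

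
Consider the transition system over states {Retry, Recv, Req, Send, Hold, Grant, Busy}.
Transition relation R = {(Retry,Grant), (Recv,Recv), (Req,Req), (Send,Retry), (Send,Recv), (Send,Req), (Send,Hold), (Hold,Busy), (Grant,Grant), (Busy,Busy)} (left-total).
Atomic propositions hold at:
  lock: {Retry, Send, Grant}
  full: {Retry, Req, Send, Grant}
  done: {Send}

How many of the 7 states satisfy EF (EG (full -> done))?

Sat(full -> done) = {Recv, Send, Hold, Busy}
EG (full -> done): greatest fixpoint, start Z0 = {Recv, Send, Hold, Busy}, keep only states in Sat with some successor in Z. Already a fixed point.
Sat(EG (full -> done)) = {Recv, Send, Hold, Busy}
EF (EG (full -> done)): least fixpoint, start Z0 = {Recv, Send, Hold, Busy}, add states with some successor in Z. Already a fixed point.
Sat(EF (EG (full -> done))) = {Recv, Send, Hold, Busy}
|Sat(EF (EG (full -> done)))| = |{Recv, Send, Hold, Busy}| = 4.

4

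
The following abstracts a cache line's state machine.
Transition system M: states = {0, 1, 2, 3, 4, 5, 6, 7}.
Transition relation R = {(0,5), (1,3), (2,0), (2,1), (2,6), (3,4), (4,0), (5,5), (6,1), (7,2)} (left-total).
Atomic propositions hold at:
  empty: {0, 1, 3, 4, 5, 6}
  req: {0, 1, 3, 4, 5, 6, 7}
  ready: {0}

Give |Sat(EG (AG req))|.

AG req: greatest fixpoint, start Z0 = {0, 1, 3, 4, 5, 6, 7}, keep only states in Sat with every successor in Z. Z1 = {0, 1, 3, 4, 5, 6}; fixed.
Sat(AG req) = {0, 1, 3, 4, 5, 6}
EG (AG req): greatest fixpoint, start Z0 = {0, 1, 3, 4, 5, 6}, keep only states in Sat with some successor in Z. Already a fixed point.
Sat(EG (AG req)) = {0, 1, 3, 4, 5, 6}
|Sat(EG (AG req))| = |{0, 1, 3, 4, 5, 6}| = 6.

6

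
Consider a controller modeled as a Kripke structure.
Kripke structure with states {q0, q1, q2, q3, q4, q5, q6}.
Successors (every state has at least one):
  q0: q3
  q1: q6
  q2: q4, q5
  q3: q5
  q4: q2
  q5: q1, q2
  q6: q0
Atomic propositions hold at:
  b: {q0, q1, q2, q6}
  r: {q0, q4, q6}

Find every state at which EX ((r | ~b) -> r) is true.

Sat(~b) = {q3, q4, q5}
Sat(r | ~b) = {q0, q3, q4, q5, q6}
Sat((r | ~b) -> r) = {q0, q1, q2, q4, q6}
Sat(EX ((r | ~b) -> r)) = {s : some successor in {q0, q1, q2, q4, q6}} = {q1, q2, q4, q5, q6}

{q1, q2, q4, q5, q6}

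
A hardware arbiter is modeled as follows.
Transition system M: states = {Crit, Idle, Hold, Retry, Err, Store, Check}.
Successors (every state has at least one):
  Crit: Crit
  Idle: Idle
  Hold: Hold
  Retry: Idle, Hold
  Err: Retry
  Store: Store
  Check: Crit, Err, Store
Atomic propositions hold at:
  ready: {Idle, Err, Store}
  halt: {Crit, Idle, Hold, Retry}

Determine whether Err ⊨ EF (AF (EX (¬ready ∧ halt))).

Sat(¬ready) = {Crit, Hold, Retry, Check}
Sat(¬ready ∧ halt) = {Crit, Hold, Retry}
Sat(EX (¬ready ∧ halt)) = {s : some successor in {Crit, Hold, Retry}} = {Crit, Hold, Retry, Err, Check}
AF (EX (¬ready ∧ halt)): least fixpoint, start Z0 = {Crit, Hold, Retry, Err, Check}, add states with every successor in Z. Already a fixed point.
Sat(AF (EX (¬ready ∧ halt))) = {Crit, Hold, Retry, Err, Check}
EF (AF (EX (¬ready ∧ halt))): least fixpoint, start Z0 = {Crit, Hold, Retry, Err, Check}, add states with some successor in Z. Already a fixed point.
Sat(EF (AF (EX (¬ready ∧ halt)))) = {Crit, Hold, Retry, Err, Check}
Err ∈ Sat(EF (AF (EX (¬ready ∧ halt)))) = {Crit, Hold, Retry, Err, Check}, so the formula holds at Err.

Yes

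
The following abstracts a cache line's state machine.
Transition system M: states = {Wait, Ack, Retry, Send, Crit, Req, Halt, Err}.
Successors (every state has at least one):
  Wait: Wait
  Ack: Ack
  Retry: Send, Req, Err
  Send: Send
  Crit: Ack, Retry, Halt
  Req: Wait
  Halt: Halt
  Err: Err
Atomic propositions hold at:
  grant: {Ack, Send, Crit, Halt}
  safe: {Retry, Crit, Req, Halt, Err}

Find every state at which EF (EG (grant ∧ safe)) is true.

{Crit, Halt}

Sat(grant ∧ safe) = {Crit, Halt}
EG (grant ∧ safe): greatest fixpoint, start Z0 = {Crit, Halt}, keep only states in Sat with some successor in Z. Already a fixed point.
Sat(EG (grant ∧ safe)) = {Crit, Halt}
EF (EG (grant ∧ safe)): least fixpoint, start Z0 = {Crit, Halt}, add states with some successor in Z. Already a fixed point.
Sat(EF (EG (grant ∧ safe))) = {Crit, Halt}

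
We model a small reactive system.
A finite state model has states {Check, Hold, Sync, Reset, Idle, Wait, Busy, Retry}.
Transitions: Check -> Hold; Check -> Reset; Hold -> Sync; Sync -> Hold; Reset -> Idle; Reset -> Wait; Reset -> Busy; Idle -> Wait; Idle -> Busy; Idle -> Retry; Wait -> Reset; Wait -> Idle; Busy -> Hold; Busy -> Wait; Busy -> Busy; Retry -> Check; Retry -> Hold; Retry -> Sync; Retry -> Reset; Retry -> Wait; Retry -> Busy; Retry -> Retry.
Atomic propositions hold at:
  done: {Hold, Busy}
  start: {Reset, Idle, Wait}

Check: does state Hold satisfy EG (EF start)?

No

EF start: least fixpoint, start Z0 = {Reset, Idle, Wait}, add states with some successor in Z. Z1 = {Check, Reset, Idle, Wait, Busy, Retry}; fixed.
Sat(EF start) = {Check, Reset, Idle, Wait, Busy, Retry}
EG (EF start): greatest fixpoint, start Z0 = {Check, Reset, Idle, Wait, Busy, Retry}, keep only states in Sat with some successor in Z. Already a fixed point.
Sat(EG (EF start)) = {Check, Reset, Idle, Wait, Busy, Retry}
Hold ∉ Sat(EG (EF start)) = {Check, Reset, Idle, Wait, Busy, Retry}, so the formula does not hold at Hold.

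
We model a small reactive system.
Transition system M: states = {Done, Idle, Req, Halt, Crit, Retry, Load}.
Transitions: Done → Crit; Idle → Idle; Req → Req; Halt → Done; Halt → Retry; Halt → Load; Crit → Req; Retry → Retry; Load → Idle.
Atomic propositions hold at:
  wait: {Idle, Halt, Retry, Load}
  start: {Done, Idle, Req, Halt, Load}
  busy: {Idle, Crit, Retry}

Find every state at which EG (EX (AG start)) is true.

{Idle, Req, Halt, Crit, Load}

AG start: greatest fixpoint, start Z0 = {Done, Idle, Req, Halt, Load}, keep only states in Sat with every successor in Z. Z1 = {Idle, Req, Load}; fixed.
Sat(AG start) = {Idle, Req, Load}
Sat(EX (AG start)) = {s : some successor in {Idle, Req, Load}} = {Idle, Req, Halt, Crit, Load}
EG (EX (AG start)): greatest fixpoint, start Z0 = {Idle, Req, Halt, Crit, Load}, keep only states in Sat with some successor in Z. Already a fixed point.
Sat(EG (EX (AG start))) = {Idle, Req, Halt, Crit, Load}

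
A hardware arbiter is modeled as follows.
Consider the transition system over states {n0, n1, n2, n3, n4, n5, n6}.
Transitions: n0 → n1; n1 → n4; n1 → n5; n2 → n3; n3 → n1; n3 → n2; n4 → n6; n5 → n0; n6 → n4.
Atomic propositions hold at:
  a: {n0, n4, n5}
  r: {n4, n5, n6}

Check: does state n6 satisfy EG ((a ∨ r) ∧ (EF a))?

Yes

Sat(a ∨ r) = {n0, n4, n5, n6}
EF a: least fixpoint, start Z0 = {n0, n4, n5}, add states with some successor in Z. Z1 = {n0, n1, n4, n5, n6}; Z2 = {n0, n1, n3, n4, n5, n6}; Z3 = {n0, n1, n2, n3, n4, n5, n6}; fixed.
Sat(EF a) = {n0, n1, n2, n3, n4, n5, n6}
Sat((a ∨ r) ∧ (EF a)) = {n0, n4, n5, n6}
EG ((a ∨ r) ∧ (EF a)): greatest fixpoint, start Z0 = {n0, n4, n5, n6}, keep only states in Sat with some successor in Z. Z1 = {n4, n5, n6}; Z2 = {n4, n6}; fixed.
Sat(EG ((a ∨ r) ∧ (EF a))) = {n4, n6}
n6 ∈ Sat(EG ((a ∨ r) ∧ (EF a))) = {n4, n6}, so the formula holds at n6.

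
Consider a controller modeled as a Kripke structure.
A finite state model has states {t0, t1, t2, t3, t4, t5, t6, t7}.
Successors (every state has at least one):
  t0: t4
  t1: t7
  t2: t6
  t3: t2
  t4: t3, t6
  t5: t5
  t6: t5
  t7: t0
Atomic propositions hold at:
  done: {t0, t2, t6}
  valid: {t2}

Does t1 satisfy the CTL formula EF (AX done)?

Sat(AX done) = {s : every successor in {t0, t2, t6}} = {t2, t3, t7}
EF (AX done): least fixpoint, start Z0 = {t2, t3, t7}, add states with some successor in Z. Z1 = {t1, t2, t3, t4, t7}; Z2 = {t0, t1, t2, t3, t4, t7}; fixed.
Sat(EF (AX done)) = {t0, t1, t2, t3, t4, t7}
t1 ∈ Sat(EF (AX done)) = {t0, t1, t2, t3, t4, t7}, so the formula holds at t1.

Yes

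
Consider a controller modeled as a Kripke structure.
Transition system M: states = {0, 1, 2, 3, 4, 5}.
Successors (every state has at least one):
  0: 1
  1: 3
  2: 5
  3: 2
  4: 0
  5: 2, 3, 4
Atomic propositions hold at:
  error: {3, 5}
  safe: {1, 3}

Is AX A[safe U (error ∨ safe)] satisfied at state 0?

Yes

Sat(error ∨ safe) = {1, 3, 5}
A[safe U (error ∨ safe)]: least fixpoint, start Z0 = Sat((error ∨ safe)) = {1, 3, 5}, add states in Sat(safe) with every successor in Z. Already a fixed point.
Sat(A[safe U (error ∨ safe)]) = {1, 3, 5}
Sat(AX A[safe U (error ∨ safe)]) = {s : every successor in {1, 3, 5}} = {0, 1, 2}
0 ∈ Sat(AX A[safe U (error ∨ safe)]) = {0, 1, 2}, so the formula holds at 0.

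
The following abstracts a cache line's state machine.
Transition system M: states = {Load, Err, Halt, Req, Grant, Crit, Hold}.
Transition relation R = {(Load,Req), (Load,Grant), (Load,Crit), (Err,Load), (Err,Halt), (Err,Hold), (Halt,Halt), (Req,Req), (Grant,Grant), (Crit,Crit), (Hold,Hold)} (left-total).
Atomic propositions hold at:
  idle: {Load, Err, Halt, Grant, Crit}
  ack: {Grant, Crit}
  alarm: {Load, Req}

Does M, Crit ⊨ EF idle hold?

EF idle: least fixpoint, start Z0 = {Load, Err, Halt, Grant, Crit}, add states with some successor in Z. Already a fixed point.
Sat(EF idle) = {Load, Err, Halt, Grant, Crit}
Crit ∈ Sat(EF idle) = {Load, Err, Halt, Grant, Crit}, so the formula holds at Crit.

Yes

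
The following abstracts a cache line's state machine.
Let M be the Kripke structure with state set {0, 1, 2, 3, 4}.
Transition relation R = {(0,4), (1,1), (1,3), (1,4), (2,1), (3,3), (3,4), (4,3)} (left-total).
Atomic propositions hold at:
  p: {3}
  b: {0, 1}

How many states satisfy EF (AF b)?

AF b: least fixpoint, start Z0 = {0, 1}, add states with every successor in Z. Z1 = {0, 1, 2}; fixed.
Sat(AF b) = {0, 1, 2}
EF (AF b): least fixpoint, start Z0 = {0, 1, 2}, add states with some successor in Z. Already a fixed point.
Sat(EF (AF b)) = {0, 1, 2}
|Sat(EF (AF b))| = |{0, 1, 2}| = 3.

3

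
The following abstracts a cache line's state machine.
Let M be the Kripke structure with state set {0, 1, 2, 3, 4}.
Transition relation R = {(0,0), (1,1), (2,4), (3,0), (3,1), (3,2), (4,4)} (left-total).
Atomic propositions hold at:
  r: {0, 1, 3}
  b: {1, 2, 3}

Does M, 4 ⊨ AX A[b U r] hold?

A[b U r]: least fixpoint, start Z0 = Sat(r) = {0, 1, 3}, add states in Sat(b) with every successor in Z. Already a fixed point.
Sat(A[b U r]) = {0, 1, 3}
Sat(AX A[b U r]) = {s : every successor in {0, 1, 3}} = {0, 1}
4 ∉ Sat(AX A[b U r]) = {0, 1}, so the formula does not hold at 4.

No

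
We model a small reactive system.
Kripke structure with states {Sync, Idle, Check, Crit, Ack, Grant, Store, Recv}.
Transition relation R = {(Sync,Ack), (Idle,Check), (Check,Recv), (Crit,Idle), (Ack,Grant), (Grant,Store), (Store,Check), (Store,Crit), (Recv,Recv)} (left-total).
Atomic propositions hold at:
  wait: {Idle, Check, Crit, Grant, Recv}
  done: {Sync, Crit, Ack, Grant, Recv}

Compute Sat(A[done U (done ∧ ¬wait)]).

{Sync, Ack}

Sat(¬wait) = {Sync, Ack, Store}
Sat(done ∧ ¬wait) = {Sync, Ack}
A[done U (done ∧ ¬wait)]: least fixpoint, start Z0 = Sat((done ∧ ¬wait)) = {Sync, Ack}, add states in Sat(done) with every successor in Z. Already a fixed point.
Sat(A[done U (done ∧ ¬wait)]) = {Sync, Ack}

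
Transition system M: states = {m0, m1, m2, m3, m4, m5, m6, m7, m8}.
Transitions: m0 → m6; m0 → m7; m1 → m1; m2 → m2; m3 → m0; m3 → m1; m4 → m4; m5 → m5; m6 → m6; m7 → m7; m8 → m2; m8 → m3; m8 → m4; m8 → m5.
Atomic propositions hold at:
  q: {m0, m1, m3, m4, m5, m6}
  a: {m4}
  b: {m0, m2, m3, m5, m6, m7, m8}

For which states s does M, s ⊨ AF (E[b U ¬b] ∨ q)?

Sat(¬b) = {m1, m4}
E[b U ¬b]: least fixpoint, start Z0 = Sat(¬b) = {m1, m4}, add states in Sat(b) with some successor in Z. Z1 = {m1, m3, m4, m8}; fixed.
Sat(E[b U ¬b]) = {m1, m3, m4, m8}
Sat(E[b U ¬b] ∨ q) = {m0, m1, m3, m4, m5, m6, m8}
AF (E[b U ¬b] ∨ q): least fixpoint, start Z0 = {m0, m1, m3, m4, m5, m6, m8}, add states with every successor in Z. Already a fixed point.
Sat(AF (E[b U ¬b] ∨ q)) = {m0, m1, m3, m4, m5, m6, m8}

{m0, m1, m3, m4, m5, m6, m8}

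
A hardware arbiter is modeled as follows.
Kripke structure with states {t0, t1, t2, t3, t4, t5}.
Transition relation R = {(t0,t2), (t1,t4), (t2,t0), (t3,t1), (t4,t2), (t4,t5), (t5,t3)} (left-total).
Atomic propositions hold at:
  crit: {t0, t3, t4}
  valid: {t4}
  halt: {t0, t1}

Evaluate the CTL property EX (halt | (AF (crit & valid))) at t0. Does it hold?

Sat(crit & valid) = {t4}
AF (crit & valid): least fixpoint, start Z0 = {t4}, add states with every successor in Z. Z1 = {t1, t4}; Z2 = {t1, t3, t4}; Z3 = {t1, t3, t4, t5}; fixed.
Sat(AF (crit & valid)) = {t1, t3, t4, t5}
Sat(halt | (AF (crit & valid))) = {t0, t1, t3, t4, t5}
Sat(EX (halt | (AF (crit & valid)))) = {s : some successor in {t0, t1, t3, t4, t5}} = {t1, t2, t3, t4, t5}
t0 ∉ Sat(EX (halt | (AF (crit & valid)))) = {t1, t2, t3, t4, t5}, so the formula does not hold at t0.

No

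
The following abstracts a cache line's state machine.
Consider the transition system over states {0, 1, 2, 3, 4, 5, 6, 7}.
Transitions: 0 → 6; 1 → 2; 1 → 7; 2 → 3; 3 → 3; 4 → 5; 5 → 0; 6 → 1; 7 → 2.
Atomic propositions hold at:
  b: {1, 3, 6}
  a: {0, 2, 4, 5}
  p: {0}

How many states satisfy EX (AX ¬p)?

Sat(¬p) = {1, 2, 3, 4, 5, 6, 7}
Sat(AX ¬p) = {s : every successor in {1, 2, 3, 4, 5, 6, 7}} = {0, 1, 2, 3, 4, 6, 7}
Sat(EX (AX ¬p)) = {s : some successor in {0, 1, 2, 3, 4, 6, 7}} = {0, 1, 2, 3, 5, 6, 7}
|Sat(EX (AX ¬p))| = |{0, 1, 2, 3, 5, 6, 7}| = 7.

7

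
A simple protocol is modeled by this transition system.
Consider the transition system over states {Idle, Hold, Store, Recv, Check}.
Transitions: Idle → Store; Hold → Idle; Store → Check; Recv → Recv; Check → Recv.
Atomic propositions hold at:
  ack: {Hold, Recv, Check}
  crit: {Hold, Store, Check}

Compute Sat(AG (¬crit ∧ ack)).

Sat(¬crit) = {Idle, Recv}
Sat(¬crit ∧ ack) = {Recv}
AG (¬crit ∧ ack): greatest fixpoint, start Z0 = {Recv}, keep only states in Sat with every successor in Z. Already a fixed point.
Sat(AG (¬crit ∧ ack)) = {Recv}

{Recv}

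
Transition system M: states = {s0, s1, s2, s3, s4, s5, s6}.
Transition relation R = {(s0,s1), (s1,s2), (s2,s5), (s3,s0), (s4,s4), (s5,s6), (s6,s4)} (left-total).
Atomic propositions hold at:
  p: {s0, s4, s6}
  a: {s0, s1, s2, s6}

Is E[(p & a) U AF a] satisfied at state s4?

Sat(p & a) = {s0, s6}
AF a: least fixpoint, start Z0 = {s0, s1, s2, s6}, add states with every successor in Z. Z1 = {s0, s1, s2, s3, s5, s6}; fixed.
Sat(AF a) = {s0, s1, s2, s3, s5, s6}
E[(p & a) U AF a]: least fixpoint, start Z0 = Sat(AF a) = {s0, s1, s2, s3, s5, s6}, add states in Sat(p & a) with some successor in Z. Already a fixed point.
Sat(E[(p & a) U AF a]) = {s0, s1, s2, s3, s5, s6}
s4 ∉ Sat(E[(p & a) U AF a]) = {s0, s1, s2, s3, s5, s6}, so the formula does not hold at s4.

No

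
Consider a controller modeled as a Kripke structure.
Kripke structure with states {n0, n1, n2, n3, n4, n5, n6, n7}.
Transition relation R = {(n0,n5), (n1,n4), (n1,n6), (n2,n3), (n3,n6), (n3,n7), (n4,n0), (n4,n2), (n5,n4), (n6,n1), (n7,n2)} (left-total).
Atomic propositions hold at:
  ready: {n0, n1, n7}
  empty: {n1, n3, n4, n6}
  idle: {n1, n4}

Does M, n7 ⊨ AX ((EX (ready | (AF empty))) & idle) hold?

AF empty: least fixpoint, start Z0 = {n1, n3, n4, n6}, add states with every successor in Z. Z1 = {n1, n2, n3, n4, n5, n6}; Z2 = {n0, n1, n2, n3, n4, n5, n6, n7}; fixed.
Sat(AF empty) = {n0, n1, n2, n3, n4, n5, n6, n7}
Sat(ready | (AF empty)) = {n0, n1, n2, n3, n4, n5, n6, n7}
Sat(EX (ready | (AF empty))) = {s : some successor in {n0, n1, n2, n3, n4, n5, n6, n7}} = {n0, n1, n2, n3, n4, n5, n6, n7}
Sat((EX (ready | (AF empty))) & idle) = {n1, n4}
Sat(AX ((EX (ready | (AF empty))) & idle)) = {s : every successor in {n1, n4}} = {n5, n6}
n7 ∉ Sat(AX ((EX (ready | (AF empty))) & idle)) = {n5, n6}, so the formula does not hold at n7.

No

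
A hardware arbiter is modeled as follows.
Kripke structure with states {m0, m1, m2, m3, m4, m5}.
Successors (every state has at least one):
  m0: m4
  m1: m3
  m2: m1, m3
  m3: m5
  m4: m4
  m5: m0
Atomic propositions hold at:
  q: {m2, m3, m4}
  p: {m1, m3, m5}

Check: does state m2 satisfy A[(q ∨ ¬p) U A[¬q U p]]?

Sat(¬p) = {m0, m2, m4}
Sat(q ∨ ¬p) = {m0, m2, m3, m4}
Sat(¬q) = {m0, m1, m5}
A[¬q U p]: least fixpoint, start Z0 = Sat(p) = {m1, m3, m5}, add states in Sat(¬q) with every successor in Z. Already a fixed point.
Sat(A[¬q U p]) = {m1, m3, m5}
A[(q ∨ ¬p) U A[¬q U p]]: least fixpoint, start Z0 = Sat(A[¬q U p]) = {m1, m3, m5}, add states in Sat(q ∨ ¬p) with every successor in Z. Z1 = {m1, m2, m3, m5}; fixed.
Sat(A[(q ∨ ¬p) U A[¬q U p]]) = {m1, m2, m3, m5}
m2 ∈ Sat(A[(q ∨ ¬p) U A[¬q U p]]) = {m1, m2, m3, m5}, so the formula holds at m2.

Yes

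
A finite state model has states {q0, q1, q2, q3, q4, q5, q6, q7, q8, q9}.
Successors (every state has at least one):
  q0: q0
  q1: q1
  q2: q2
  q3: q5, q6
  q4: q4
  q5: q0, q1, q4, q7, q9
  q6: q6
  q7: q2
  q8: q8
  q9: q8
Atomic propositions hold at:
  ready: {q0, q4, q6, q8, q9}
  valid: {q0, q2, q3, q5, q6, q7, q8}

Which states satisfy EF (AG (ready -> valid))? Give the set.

Sat(ready -> valid) = {q0, q1, q2, q3, q5, q6, q7, q8}
AG (ready -> valid): greatest fixpoint, start Z0 = {q0, q1, q2, q3, q5, q6, q7, q8}, keep only states in Sat with every successor in Z. Z1 = {q0, q1, q2, q3, q6, q7, q8}; Z2 = {q0, q1, q2, q6, q7, q8}; fixed.
Sat(AG (ready -> valid)) = {q0, q1, q2, q6, q7, q8}
EF (AG (ready -> valid)): least fixpoint, start Z0 = {q0, q1, q2, q6, q7, q8}, add states with some successor in Z. Z1 = {q0, q1, q2, q3, q5, q6, q7, q8, q9}; fixed.
Sat(EF (AG (ready -> valid))) = {q0, q1, q2, q3, q5, q6, q7, q8, q9}

{q0, q1, q2, q3, q5, q6, q7, q8, q9}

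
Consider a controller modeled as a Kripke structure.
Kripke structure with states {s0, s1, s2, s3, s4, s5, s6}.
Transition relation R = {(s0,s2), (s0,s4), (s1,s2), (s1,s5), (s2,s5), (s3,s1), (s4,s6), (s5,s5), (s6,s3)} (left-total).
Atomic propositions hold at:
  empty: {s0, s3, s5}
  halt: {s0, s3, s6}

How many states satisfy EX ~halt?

Sat(~halt) = {s1, s2, s4, s5}
Sat(EX ~halt) = {s : some successor in {s1, s2, s4, s5}} = {s0, s1, s2, s3, s5}
|Sat(EX ~halt)| = |{s0, s1, s2, s3, s5}| = 5.

5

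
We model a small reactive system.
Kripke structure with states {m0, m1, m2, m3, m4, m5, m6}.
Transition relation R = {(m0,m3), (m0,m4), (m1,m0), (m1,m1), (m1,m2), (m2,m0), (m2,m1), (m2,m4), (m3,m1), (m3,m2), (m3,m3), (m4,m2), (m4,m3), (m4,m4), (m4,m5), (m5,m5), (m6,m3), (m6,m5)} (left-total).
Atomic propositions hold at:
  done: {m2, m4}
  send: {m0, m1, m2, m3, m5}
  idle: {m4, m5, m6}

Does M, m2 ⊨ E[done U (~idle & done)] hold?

Sat(~idle) = {m0, m1, m2, m3}
Sat(~idle & done) = {m2}
E[done U (~idle & done)]: least fixpoint, start Z0 = Sat((~idle & done)) = {m2}, add states in Sat(done) with some successor in Z. Z1 = {m2, m4}; fixed.
Sat(E[done U (~idle & done)]) = {m2, m4}
m2 ∈ Sat(E[done U (~idle & done)]) = {m2, m4}, so the formula holds at m2.

Yes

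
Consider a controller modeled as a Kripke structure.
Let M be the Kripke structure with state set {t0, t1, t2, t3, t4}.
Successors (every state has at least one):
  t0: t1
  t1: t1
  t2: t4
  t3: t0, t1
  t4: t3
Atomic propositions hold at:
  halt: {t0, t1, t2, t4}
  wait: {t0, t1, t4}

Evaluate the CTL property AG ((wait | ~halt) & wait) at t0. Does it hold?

Yes

Sat(~halt) = {t3}
Sat(wait | ~halt) = {t0, t1, t3, t4}
Sat((wait | ~halt) & wait) = {t0, t1, t4}
AG ((wait | ~halt) & wait): greatest fixpoint, start Z0 = {t0, t1, t4}, keep only states in Sat with every successor in Z. Z1 = {t0, t1}; fixed.
Sat(AG ((wait | ~halt) & wait)) = {t0, t1}
t0 ∈ Sat(AG ((wait | ~halt) & wait)) = {t0, t1}, so the formula holds at t0.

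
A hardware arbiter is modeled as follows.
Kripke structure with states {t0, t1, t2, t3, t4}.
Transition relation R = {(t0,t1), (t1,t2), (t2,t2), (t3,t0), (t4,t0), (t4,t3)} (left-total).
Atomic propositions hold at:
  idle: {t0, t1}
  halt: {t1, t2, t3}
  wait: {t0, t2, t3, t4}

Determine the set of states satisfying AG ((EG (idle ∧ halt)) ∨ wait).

Sat(idle ∧ halt) = {t1}
EG (idle ∧ halt): greatest fixpoint, start Z0 = {t1}, keep only states in Sat with some successor in Z. Z1 = ∅; fixed.
Sat(EG (idle ∧ halt)) = ∅
Sat((EG (idle ∧ halt)) ∨ wait) = {t0, t2, t3, t4}
AG ((EG (idle ∧ halt)) ∨ wait): greatest fixpoint, start Z0 = {t0, t2, t3, t4}, keep only states in Sat with every successor in Z. Z1 = {t2, t3, t4}; Z2 = {t2}; fixed.
Sat(AG ((EG (idle ∧ halt)) ∨ wait)) = {t2}

{t2}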